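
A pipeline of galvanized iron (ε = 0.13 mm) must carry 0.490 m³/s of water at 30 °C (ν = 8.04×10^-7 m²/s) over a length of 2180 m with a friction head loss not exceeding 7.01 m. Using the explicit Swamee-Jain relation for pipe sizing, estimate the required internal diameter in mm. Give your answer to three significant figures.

D ≈ 627 mm

Swamee-Jain (Type III): D = 0.66·[ε^1.25·(LQ²/(gh_f))^4.75 + ν·Q^9.4·(L/(gh_f))^5.2]^0.04
LQ²/(gh_f) = 7.611; L/(gh_f) = 31.70
Term 1 = ε^1.25·(…)^4.75 = 0.213; Term 2 = ν·Q^9.4·(…)^5.2 = 0.0629
D = 0.66·(0.213 + 0.0629)^0.04 = 0.6269 m = 627 mm
Check: V = 1.59 m/s, Re = 1.24×10^6, f = 0.01469, h_f = 6.56 m ≈ 7.01 m ✓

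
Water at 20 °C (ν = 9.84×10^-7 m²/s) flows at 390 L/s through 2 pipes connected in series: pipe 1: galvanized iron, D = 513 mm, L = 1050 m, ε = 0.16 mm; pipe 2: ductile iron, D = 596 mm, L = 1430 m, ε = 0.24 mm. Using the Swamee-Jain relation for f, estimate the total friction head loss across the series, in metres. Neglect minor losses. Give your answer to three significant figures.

Pipe 1: V = 1.887 m/s, Re = 9.84×10^5, ε/D = 3.12×10^-4, f = 0.01587, h_1 = f(L/D)V²/2g = 5.895 m
Pipe 2: V = 1.398 m/s, Re = 8.47×10^5, ε/D = 4.03×10^-4, f = 0.01671, h_2 = f(L/D)V²/2g = 3.992 m
Series → Q common, losses add: H = Σh = 9.888 m

H ≈ 9.89 m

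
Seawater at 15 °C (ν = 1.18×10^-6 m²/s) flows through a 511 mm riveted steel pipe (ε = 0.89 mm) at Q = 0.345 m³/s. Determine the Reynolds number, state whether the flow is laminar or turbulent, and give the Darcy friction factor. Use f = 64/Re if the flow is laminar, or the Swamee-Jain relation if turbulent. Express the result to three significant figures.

V = 4Q/(πD²) = 1.682 m/s
Re = VD/ν = 1.682·0.511/1.18×10^-6 = 7.28×10^5
Re > 4000 → turbulent; ε/D = 0.00174
Swamee-Jain: f = 0.02296

Re ≈ 7.28×10^5; turbulent; f ≈ 0.0230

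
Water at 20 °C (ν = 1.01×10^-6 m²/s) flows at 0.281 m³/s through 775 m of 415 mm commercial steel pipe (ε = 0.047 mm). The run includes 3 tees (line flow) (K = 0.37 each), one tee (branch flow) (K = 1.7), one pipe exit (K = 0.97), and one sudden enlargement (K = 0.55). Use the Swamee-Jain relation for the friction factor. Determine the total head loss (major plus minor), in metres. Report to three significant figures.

V = 4Q/(πD²) = 2.077 m/s; V²/2g = 0.2200 m
Re = 8.54×10^5, ε/D = 1.13×10^-4 → f = 0.01388 (Swamee-Jain)
Major: h_f = f(L/D)·V²/2g = 0.01388·1867·0.2200 = 5.700 m
Minor: ΣK = 4.33; h_m = ΣK·V²/2g = 0.9524 m
Total H_L = 5.700 + 0.9524 = 6.653 m

H_L ≈ 6.65 m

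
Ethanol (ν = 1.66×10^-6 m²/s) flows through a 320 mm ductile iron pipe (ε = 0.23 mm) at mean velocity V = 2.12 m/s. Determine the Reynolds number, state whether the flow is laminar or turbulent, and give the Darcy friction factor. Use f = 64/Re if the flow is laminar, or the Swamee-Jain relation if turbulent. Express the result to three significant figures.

Re = VD/ν = 2.120·0.320/1.66×10^-6 = 4.09×10^5
Re > 4000 → turbulent; ε/D = 7.19×10^-4
Swamee-Jain: f = 0.01918

Re ≈ 4.09×10^5; turbulent; f ≈ 0.0192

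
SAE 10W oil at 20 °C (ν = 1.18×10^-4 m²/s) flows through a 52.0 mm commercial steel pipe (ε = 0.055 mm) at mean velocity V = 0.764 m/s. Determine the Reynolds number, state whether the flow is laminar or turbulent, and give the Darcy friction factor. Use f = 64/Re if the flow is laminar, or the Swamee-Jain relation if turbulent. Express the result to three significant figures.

Re ≈ 337; laminar; f = 64/Re ≈ 0.190

Re = VD/ν = 0.7640·0.0520/1.18×10^-4 = 337
Re < 2300 → laminar → f = 64/Re = 0.1901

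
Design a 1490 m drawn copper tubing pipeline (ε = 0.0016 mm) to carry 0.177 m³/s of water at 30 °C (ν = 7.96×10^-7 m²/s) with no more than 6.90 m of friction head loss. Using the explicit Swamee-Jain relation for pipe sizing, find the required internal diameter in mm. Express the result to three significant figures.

Swamee-Jain (Type III): D = 0.66·[ε^1.25·(LQ²/(gh_f))^4.75 + ν·Q^9.4·(L/(gh_f))^5.2]^0.04
LQ²/(gh_f) = 0.6896; L/(gh_f) = 22.01
Term 1 = ε^1.25·(…)^4.75 = 9.74×10^-9; Term 2 = ν·Q^9.4·(…)^5.2 = 6.51×10^-7
D = 0.66·(9.74×10^-9 + 6.51×10^-7)^0.04 = 0.3736 m = 374 mm
Check: V = 1.62 m/s, Re = 7.58×10^5, f = 0.01226, h_f = 6.50 m ≈ 6.90 m ✓

D ≈ 374 mm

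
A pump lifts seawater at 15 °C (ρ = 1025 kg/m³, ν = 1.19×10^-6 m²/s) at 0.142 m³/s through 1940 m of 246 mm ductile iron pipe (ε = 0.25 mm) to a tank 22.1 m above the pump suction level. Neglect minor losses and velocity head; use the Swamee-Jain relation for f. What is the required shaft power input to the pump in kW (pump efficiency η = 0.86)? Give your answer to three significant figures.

V = 4Q/(πD²) = 2.988 m/s; Re = 6.18×10^5; ε/D = 0.00102; f = 0.02031
h_f = f(L/D)V²/2g = 72.86 m
Total head H = z + h_f = 22.1 + 72.86 = 94.96 m
P_hyd = ρgQH = 1025·9.81·0.142·94.96 = 135.6 kW
P_shaft = P_hyd/η = 135.6/0.86 = 157.7 kW

P_shaft ≈ 158 kW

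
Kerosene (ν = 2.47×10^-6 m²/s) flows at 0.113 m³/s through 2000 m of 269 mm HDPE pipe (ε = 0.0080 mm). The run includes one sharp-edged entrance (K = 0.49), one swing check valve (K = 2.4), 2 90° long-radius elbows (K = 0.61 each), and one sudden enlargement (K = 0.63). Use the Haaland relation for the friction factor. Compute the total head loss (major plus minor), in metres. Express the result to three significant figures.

V = 4Q/(πD²) = 1.988 m/s; V²/2g = 0.2015 m
Re = 2.17×10^5, ε/D = 2.97×10^-5 → f = 0.01546 (Haaland)
Major: h_f = f(L/D)·V²/2g = 0.01546·7435·0.2015 = 23.17 m
Minor: ΣK = 4.74; h_m = ΣK·V²/2g = 0.9551 m
Total H_L = 23.17 + 0.9551 = 24.12 m

H_L ≈ 24.1 m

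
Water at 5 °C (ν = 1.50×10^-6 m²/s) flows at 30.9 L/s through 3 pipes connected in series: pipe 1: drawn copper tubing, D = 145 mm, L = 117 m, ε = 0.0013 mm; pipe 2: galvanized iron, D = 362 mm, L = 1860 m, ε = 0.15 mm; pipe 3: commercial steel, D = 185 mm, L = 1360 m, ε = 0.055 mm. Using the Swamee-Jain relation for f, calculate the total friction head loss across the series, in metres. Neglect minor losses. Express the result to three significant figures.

H ≈ 12.0 m

Pipe 1: V = 1.871 m/s, Re = 1.81×10^5, ε/D = 8.97×10^-6, f = 0.01592, h_1 = f(L/D)V²/2g = 2.292 m
Pipe 2: V = 0.3002 m/s, Re = 7.25×10^4, ε/D = 4.14×10^-4, f = 0.02100, h_2 = f(L/D)V²/2g = 0.4957 m
Pipe 3: V = 1.150 m/s, Re = 1.42×10^5, ε/D = 2.97×10^-4, f = 0.01854, h_3 = f(L/D)V²/2g = 9.181 m
Series → Q common, losses add: H = Σh = 11.97 m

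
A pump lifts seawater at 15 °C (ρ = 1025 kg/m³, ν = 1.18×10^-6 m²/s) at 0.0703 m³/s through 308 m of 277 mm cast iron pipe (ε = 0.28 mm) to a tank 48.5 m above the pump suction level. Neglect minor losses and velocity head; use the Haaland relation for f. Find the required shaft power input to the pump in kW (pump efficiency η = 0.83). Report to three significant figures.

P_shaft ≈ 42.7 kW

V = 4Q/(πD²) = 1.167 m/s; Re = 2.74×10^5; ε/D = 0.00101; f = 0.02065
h_f = f(L/D)V²/2g = 1.592 m
Total head H = z + h_f = 48.5 + 1.592 = 50.09 m
P_hyd = ρgQH = 1025·9.81·0.0703·50.09 = 35.41 kW
P_shaft = P_hyd/η = 35.41/0.83 = 42.66 kW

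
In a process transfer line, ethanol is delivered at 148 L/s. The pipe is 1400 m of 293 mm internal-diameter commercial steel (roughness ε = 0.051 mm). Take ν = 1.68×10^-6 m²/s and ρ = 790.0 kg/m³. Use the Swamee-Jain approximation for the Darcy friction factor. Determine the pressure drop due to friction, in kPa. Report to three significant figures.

Δp ≈ 142 kPa

V = 4Q/(πD²) = 4·0.148/(π·0.293²) = 2.195 m/s
Re = VD/ν = 2.195·0.293/1.68×10^-6 = 3.83×10^5 → turbulent
ε/D = 0.051/293 = 1.74×10^-4
Swamee-Jain: f = 0.01567
h_f = f(L/D)V²/(2g) = 0.01567·(1400/0.293)·2.195²/(2·9.81) = 18.38 m
Δp = ρg·h_f = 790.0·9.81·18.38 = 142.5 kPa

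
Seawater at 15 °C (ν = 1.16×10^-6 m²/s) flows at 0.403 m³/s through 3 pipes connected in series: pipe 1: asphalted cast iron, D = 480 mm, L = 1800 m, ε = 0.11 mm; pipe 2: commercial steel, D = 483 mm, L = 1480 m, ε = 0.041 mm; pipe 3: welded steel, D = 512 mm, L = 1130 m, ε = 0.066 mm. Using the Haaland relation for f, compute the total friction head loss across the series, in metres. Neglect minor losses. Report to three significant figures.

H ≈ 30.2 m

Pipe 1: V = 2.227 m/s, Re = 9.22×10^5, ε/D = 2.29×10^-4, f = 0.01497, h_1 = f(L/D)V²/2g = 14.19 m
Pipe 2: V = 2.199 m/s, Re = 9.16×10^5, ε/D = 8.49×10^-5, f = 0.01320, h_2 = f(L/D)V²/2g = 9.975 m
Pipe 3: V = 1.957 m/s, Re = 8.64×10^5, ε/D = 1.29×10^-4, f = 0.01388, h_3 = f(L/D)V²/2g = 5.982 m
Series → Q common, losses add: H = Σh = 30.15 m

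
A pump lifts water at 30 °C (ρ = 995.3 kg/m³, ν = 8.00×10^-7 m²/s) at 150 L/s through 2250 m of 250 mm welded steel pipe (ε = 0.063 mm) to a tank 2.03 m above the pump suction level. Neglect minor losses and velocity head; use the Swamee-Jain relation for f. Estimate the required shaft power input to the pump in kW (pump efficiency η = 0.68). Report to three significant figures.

V = 4Q/(πD²) = 3.056 m/s; Re = 9.55×10^5; ε/D = 2.52×10^-4; f = 0.01534
h_f = f(L/D)V²/2g = 65.72 m
Total head H = z + h_f = 2.03 + 65.72 = 67.75 m
P_hyd = ρgQH = 995.3·9.81·0.150·67.75 = 99.23 kW
P_shaft = P_hyd/η = 99.23/0.68 = 145.9 kW

P_shaft ≈ 146 kW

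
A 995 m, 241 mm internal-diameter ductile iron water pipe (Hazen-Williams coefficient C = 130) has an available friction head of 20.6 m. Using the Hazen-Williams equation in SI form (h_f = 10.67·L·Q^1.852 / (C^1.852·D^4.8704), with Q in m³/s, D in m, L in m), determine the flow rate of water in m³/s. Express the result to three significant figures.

Q ≈ 0.106 m³/s

Rearranging: Q = [h_f·C^1.852·D^4.8704 / (10.67·L)]^(1/1.852)
Q = [20.6·130^1.852·0.241^4.8704 / (10.67·995)]^0.540 = 0.1058 m³/s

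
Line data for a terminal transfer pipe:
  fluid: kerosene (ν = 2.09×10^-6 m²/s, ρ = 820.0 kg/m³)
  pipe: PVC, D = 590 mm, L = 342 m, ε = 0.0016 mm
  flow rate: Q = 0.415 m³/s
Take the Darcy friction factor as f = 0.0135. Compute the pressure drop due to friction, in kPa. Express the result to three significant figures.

V = 4Q/(πD²) = 4·0.415/(π·0.590²) = 1.518 m/s
h_f = f(L/D)V²/(2g) = 0.01350·(342/0.590)·1.518²/(2·9.81) = 0.9190 m
Δp = ρg·h_f = 820.0·9.81·0.9190 = 7.393 kPa

Δp ≈ 7.39 kPa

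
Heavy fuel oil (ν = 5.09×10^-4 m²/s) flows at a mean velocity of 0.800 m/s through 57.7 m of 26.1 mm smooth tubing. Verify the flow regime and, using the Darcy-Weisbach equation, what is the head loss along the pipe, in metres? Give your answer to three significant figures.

h_f ≈ 113 m

Re = VD/ν = 0.800·0.02610/5.09×10^-4 = 41.0 → laminar (Re < 2300)
f = 64/Re = 1.560
h_f = f(L/D)V²/(2g) = 1.560·(57.7/0.02610)·0.800²/(2·9.81) = 112.5 m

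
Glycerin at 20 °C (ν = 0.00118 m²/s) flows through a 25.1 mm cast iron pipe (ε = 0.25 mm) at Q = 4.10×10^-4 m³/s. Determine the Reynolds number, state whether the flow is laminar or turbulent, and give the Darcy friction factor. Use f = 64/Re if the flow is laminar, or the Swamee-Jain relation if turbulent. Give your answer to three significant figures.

Re ≈ 17.6; laminar; f = 64/Re ≈ 3.63

V = 4Q/(πD²) = 0.8286 m/s
Re = VD/ν = 0.8286·0.0251/0.00118 = 17.6
Re < 2300 → laminar → f = 64/Re = 3.631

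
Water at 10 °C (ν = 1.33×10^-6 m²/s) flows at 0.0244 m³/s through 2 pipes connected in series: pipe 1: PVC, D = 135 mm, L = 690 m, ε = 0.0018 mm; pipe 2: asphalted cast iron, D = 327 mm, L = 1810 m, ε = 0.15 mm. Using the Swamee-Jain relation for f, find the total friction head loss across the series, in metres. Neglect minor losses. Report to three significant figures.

Pipe 1: V = 1.705 m/s, Re = 1.73×10^5, ε/D = 1.33×10^-5, f = 0.01609, h_1 = f(L/D)V²/2g = 12.18 m
Pipe 2: V = 0.2905 m/s, Re = 7.14×10^4, ε/D = 4.59×10^-4, f = 0.02122, h_2 = f(L/D)V²/2g = 0.5054 m
Series → Q common, losses add: H = Σh = 12.69 m

H ≈ 12.7 m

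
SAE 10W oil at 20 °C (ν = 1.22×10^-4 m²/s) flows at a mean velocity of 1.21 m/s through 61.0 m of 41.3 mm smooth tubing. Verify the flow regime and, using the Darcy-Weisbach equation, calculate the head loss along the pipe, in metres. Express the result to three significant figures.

h_f ≈ 17.2 m

Re = VD/ν = 1.21·0.04130/1.22×10^-4 = 410 → laminar (Re < 2300)
f = 64/Re = 0.1562
h_f = f(L/D)V²/(2g) = 0.1562·(61.0/0.04130)·1.21²/(2·9.81) = 17.22 m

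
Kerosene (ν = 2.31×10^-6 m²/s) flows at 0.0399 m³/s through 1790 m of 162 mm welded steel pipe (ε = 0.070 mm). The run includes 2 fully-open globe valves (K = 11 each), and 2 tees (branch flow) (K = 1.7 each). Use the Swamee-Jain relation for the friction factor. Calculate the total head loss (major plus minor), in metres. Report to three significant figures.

V = 4Q/(πD²) = 1.936 m/s; V²/2g = 0.1910 m
Re = 1.36×10^5, ε/D = 4.32×10^-4 → f = 0.01935 (Swamee-Jain)
Major: h_f = f(L/D)·V²/2g = 0.01935·11049·0.1910 = 40.84 m
Minor: ΣK = 25.4; h_m = ΣK·V²/2g = 4.851 m
Total H_L = 40.84 + 4.851 = 45.69 m

H_L ≈ 45.7 m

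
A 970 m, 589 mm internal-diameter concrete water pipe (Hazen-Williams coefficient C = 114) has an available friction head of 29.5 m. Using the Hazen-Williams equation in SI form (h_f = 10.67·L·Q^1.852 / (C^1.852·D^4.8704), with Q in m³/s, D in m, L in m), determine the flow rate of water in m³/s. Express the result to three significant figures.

Q ≈ 1.20 m³/s

Rearranging: Q = [h_f·C^1.852·D^4.8704 / (10.67·L)]^(1/1.852)
Q = [29.5·114^1.852·0.589^4.8704 / (10.67·970)]^0.540 = 1.197 m³/s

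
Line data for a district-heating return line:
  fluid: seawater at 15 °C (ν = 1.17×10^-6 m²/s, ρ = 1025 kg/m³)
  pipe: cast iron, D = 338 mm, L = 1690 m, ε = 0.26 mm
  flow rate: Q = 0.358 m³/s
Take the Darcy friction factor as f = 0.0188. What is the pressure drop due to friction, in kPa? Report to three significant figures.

V = 4Q/(πD²) = 4·0.358/(π·0.338²) = 3.990 m/s
h_f = f(L/D)V²/(2g) = 0.01880·(1690/0.338)·3.990²/(2·9.81) = 76.27 m
Δp = ρg·h_f = 1025·9.81·76.27 = 766.9 kPa

Δp ≈ 767 kPa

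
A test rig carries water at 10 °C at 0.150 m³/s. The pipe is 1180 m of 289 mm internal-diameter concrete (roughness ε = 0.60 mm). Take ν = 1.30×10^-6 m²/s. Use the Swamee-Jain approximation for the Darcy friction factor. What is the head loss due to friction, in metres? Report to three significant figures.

V = 4Q/(πD²) = 4·0.150/(π·0.289²) = 2.287 m/s
Re = VD/ν = 2.287·0.289/1.30×10^-6 = 5.08×10^5 → turbulent
ε/D = 0.60/289 = 0.00208
Swamee-Jain: f = 0.02412
h_f = f(L/D)V²/(2g) = 0.02412·(1180/0.289)·2.287²/(2·9.81) = 26.24 m

h_f ≈ 26.2 m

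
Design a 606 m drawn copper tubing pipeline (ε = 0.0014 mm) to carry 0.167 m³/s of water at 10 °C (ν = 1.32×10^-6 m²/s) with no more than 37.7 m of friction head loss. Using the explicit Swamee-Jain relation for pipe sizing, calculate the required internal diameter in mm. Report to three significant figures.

Swamee-Jain (Type III): D = 0.66·[ε^1.25·(LQ²/(gh_f))^4.75 + ν·Q^9.4·(L/(gh_f))^5.2]^0.04
LQ²/(gh_f) = 0.04570; L/(gh_f) = 1.639
Term 1 = ε^1.25·(…)^4.75 = 2.08×10^-14; Term 2 = ν·Q^9.4·(…)^5.2 = 8.50×10^-13
D = 0.66·(2.08×10^-14 + 8.50×10^-13)^0.04 = 0.2173 m = 217 mm
Check: V = 4.50 m/s, Re = 7.41×10^5, f = 0.01235, h_f = 35.6 m ≈ 37.7 m ✓

D ≈ 217 mm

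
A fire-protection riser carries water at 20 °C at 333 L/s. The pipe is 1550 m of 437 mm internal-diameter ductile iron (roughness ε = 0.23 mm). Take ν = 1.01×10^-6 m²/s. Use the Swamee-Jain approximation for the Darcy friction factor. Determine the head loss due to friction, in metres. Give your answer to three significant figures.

h_f ≈ 15.6 m

V = 4Q/(πD²) = 4·0.333/(π·0.437²) = 2.220 m/s
Re = VD/ν = 2.220·0.437/1.01×10^-6 = 9.61×10^5 → turbulent
ε/D = 0.23/437 = 5.26×10^-4
Swamee-Jain: f = 0.01750
h_f = f(L/D)V²/(2g) = 0.01750·(1550/0.437)·2.220²/(2·9.81) = 15.59 m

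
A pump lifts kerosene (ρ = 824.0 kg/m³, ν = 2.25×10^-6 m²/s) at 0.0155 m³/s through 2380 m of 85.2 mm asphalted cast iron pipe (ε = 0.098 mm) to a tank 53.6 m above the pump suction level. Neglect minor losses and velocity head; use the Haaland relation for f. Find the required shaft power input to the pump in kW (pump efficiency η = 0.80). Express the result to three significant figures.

V = 4Q/(πD²) = 2.719 m/s; Re = 1.03×10^5; ε/D = 0.00115; f = 0.02242
h_f = f(L/D)V²/2g = 236.0 m
Total head H = z + h_f = 53.6 + 236.0 = 289.6 m
P_hyd = ρgQH = 824.0·9.81·0.0155·289.6 = 36.28 kW
P_shaft = P_hyd/η = 36.28/0.80 = 45.35 kW

P_shaft ≈ 45.3 kW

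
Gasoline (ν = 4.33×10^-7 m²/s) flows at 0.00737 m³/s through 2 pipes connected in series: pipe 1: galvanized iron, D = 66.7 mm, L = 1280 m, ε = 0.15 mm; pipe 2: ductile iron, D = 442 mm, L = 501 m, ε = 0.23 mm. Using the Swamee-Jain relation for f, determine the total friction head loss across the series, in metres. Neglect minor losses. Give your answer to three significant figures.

Pipe 1: V = 2.109 m/s, Re = 3.25×10^5, ε/D = 0.00225, f = 0.02482, h_1 = f(L/D)V²/2g = 108.0 m
Pipe 2: V = 0.04803 m/s, Re = 4.90×10^4, ε/D = 5.20×10^-4, f = 0.02276, h_2 = f(L/D)V²/2g = 0.003034 m
Series → Q common, losses add: H = Σh = 108.0 m

H ≈ 108 m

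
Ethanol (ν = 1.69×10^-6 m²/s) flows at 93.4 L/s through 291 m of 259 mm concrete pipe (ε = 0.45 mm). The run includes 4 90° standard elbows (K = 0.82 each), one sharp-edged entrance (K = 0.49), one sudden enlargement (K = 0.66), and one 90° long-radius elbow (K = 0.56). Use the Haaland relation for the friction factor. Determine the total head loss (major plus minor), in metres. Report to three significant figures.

H_L ≈ 4.98 m

V = 4Q/(πD²) = 1.773 m/s; V²/2g = 0.1602 m
Re = 2.72×10^5, ε/D = 0.00174 → f = 0.02326 (Haaland)
Major: h_f = f(L/D)·V²/2g = 0.02326·1124·0.1602 = 4.185 m
Minor: ΣK = 4.99; h_m = ΣK·V²/2g = 0.7993 m
Total H_L = 4.185 + 0.7993 = 4.985 m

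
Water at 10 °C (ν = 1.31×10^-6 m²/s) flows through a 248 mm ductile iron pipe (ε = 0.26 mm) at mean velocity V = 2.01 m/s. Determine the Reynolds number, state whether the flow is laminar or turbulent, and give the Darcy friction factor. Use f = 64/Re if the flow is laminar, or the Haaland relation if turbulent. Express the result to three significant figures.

Re = VD/ν = 2.010·0.248/1.31×10^-6 = 3.81×10^5
Re > 4000 → turbulent; ε/D = 0.00105
Haaland: f = 0.02056

Re ≈ 3.81×10^5; turbulent; f ≈ 0.0206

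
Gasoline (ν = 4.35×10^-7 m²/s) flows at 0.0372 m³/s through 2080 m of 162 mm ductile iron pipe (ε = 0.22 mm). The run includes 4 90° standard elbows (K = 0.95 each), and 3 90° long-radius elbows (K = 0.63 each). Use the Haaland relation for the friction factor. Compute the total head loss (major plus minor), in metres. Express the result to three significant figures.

H_L ≈ 46.9 m

V = 4Q/(πD²) = 1.805 m/s; V²/2g = 0.1660 m
Re = 6.72×10^5, ε/D = 0.00136 → f = 0.02154 (Haaland)
Major: h_f = f(L/D)·V²/2g = 0.02154·12840·0.1660 = 45.92 m
Minor: ΣK = 5.69; h_m = ΣK·V²/2g = 0.9446 m
Total H_L = 45.92 + 0.9446 = 46.86 m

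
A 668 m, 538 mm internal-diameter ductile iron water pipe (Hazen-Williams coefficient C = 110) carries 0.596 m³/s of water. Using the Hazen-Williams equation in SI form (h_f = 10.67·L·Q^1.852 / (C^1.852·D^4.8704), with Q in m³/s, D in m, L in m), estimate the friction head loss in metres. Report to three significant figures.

h_f = 10.67·668·0.596^1.852 / (110^1.852·0.538^4.8704) = 9.273 m

h_f ≈ 9.27 m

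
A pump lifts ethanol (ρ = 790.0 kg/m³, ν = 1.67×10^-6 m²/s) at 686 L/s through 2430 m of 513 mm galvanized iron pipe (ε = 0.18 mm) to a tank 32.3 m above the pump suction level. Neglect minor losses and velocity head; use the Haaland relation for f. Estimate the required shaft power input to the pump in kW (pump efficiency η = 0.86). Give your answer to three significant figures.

V = 4Q/(πD²) = 3.319 m/s; Re = 1.02×10^6; ε/D = 3.51×10^-4; f = 0.01604
h_f = f(L/D)V²/2g = 42.64 m
Total head H = z + h_f = 32.3 + 42.64 = 74.94 m
P_hyd = ρgQH = 790.0·9.81·0.686·74.94 = 398.4 kW
P_shaft = P_hyd/η = 398.4/0.86 = 463.3 kW

P_shaft ≈ 463 kW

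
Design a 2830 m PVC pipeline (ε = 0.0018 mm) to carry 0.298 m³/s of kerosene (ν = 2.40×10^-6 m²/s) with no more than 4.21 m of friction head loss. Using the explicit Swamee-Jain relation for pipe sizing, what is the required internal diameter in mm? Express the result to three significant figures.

D ≈ 601 mm

Swamee-Jain (Type III): D = 0.66·[ε^1.25·(LQ²/(gh_f))^4.75 + ν·Q^9.4·(L/(gh_f))^5.2]^0.04
LQ²/(gh_f) = 6.085; L/(gh_f) = 68.52
Term 1 = ε^1.25·(…)^4.75 = 3.50×10^-4; Term 2 = ν·Q^9.4·(…)^5.2 = 0.0964
D = 0.66·(3.50×10^-4 + 0.0964)^0.04 = 0.6011 m = 601 mm
Check: V = 1.05 m/s, Re = 2.63×10^5, f = 0.01477, h_f = 3.91 m ≈ 4.21 m ✓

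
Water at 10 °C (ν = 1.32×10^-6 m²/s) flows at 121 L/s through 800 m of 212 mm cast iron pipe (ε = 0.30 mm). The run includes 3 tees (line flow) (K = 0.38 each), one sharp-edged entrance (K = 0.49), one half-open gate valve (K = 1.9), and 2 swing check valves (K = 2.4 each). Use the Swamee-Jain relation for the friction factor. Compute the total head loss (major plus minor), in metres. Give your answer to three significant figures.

V = 4Q/(πD²) = 3.428 m/s; V²/2g = 0.5989 m
Re = 5.51×10^5, ε/D = 0.00142 → f = 0.02195 (Swamee-Jain)
Major: h_f = f(L/D)·V²/2g = 0.02195·3774·0.5989 = 49.60 m
Minor: ΣK = 8.33; h_m = ΣK·V²/2g = 4.989 m
Total H_L = 49.60 + 4.989 = 54.59 m

H_L ≈ 54.6 m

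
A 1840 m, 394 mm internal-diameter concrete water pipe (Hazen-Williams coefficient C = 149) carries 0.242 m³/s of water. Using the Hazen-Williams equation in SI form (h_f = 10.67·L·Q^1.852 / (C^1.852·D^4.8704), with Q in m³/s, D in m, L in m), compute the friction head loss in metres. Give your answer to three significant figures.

h_f ≈ 12.5 m

h_f = 10.67·1840·0.242^1.852 / (149^1.852·0.394^4.8704) = 12.51 m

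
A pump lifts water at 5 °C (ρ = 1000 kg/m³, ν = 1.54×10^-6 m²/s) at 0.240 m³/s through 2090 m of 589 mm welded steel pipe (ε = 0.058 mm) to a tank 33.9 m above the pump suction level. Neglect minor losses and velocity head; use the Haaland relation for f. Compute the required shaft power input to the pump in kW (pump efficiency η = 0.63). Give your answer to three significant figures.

V = 4Q/(πD²) = 0.8808 m/s; Re = 3.37×10^5; ε/D = 9.85×10^-5; f = 0.01497
h_f = f(L/D)V²/2g = 2.101 m
Total head H = z + h_f = 33.9 + 2.101 = 36.00 m
P_hyd = ρgQH = 1000·9.81·0.240·36.00 = 84.76 kW
P_shaft = P_hyd/η = 84.76/0.63 = 134.5 kW

P_shaft ≈ 135 kW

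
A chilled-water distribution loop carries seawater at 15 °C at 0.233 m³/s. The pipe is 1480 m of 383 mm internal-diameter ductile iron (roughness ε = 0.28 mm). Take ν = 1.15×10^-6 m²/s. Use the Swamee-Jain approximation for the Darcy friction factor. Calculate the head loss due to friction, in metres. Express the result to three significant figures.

V = 4Q/(πD²) = 4·0.233/(π·0.383²) = 2.022 m/s
Re = VD/ν = 2.022·0.383/1.15×10^-6 = 6.74×10^5 → turbulent
ε/D = 0.28/383 = 7.31×10^-4
Swamee-Jain: f = 0.01889
h_f = f(L/D)V²/(2g) = 0.01889·(1480/0.383)·2.022²/(2·9.81) = 15.22 m

h_f ≈ 15.2 m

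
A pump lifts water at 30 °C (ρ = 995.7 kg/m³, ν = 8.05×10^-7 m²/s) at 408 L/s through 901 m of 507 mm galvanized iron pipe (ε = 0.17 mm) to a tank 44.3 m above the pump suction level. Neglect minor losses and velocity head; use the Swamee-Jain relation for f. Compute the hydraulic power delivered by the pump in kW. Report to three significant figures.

P_hyd ≈ 200 kW

V = 4Q/(πD²) = 2.021 m/s; Re = 1.27×10^6; ε/D = 3.35×10^-4; f = 0.01592
h_f = f(L/D)V²/2g = 5.890 m
Total head H = z + h_f = 44.3 + 5.890 = 50.19 m
P_hyd = ρgQH = 995.7·9.81·0.408·50.19 = 200.0 kW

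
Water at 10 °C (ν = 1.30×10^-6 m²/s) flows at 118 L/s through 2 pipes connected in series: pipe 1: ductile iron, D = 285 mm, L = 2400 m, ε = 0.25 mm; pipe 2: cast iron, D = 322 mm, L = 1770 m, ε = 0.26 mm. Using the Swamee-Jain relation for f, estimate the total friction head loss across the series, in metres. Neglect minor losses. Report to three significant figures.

H ≈ 40.9 m

Pipe 1: V = 1.850 m/s, Re = 4.06×10^5, ε/D = 8.77×10^-4, f = 0.01995, h_1 = f(L/D)V²/2g = 29.30 m
Pipe 2: V = 1.449 m/s, Re = 3.59×10^5, ε/D = 8.07×10^-4, f = 0.01973, h_2 = f(L/D)V²/2g = 11.61 m
Series → Q common, losses add: H = Σh = 40.91 m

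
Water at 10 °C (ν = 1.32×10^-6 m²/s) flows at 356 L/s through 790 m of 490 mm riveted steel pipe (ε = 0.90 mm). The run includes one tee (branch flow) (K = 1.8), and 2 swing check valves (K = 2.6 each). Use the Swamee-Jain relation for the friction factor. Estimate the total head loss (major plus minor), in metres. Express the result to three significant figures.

V = 4Q/(πD²) = 1.888 m/s; V²/2g = 0.1817 m
Re = 7.01×10^5, ε/D = 0.00184 → f = 0.02327 (Swamee-Jain)
Major: h_f = f(L/D)·V²/2g = 0.02327·1612·0.1817 = 6.816 m
Minor: ΣK = 7.00; h_m = ΣK·V²/2g = 1.272 m
Total H_L = 6.816 + 1.272 = 8.088 m

H_L ≈ 8.09 m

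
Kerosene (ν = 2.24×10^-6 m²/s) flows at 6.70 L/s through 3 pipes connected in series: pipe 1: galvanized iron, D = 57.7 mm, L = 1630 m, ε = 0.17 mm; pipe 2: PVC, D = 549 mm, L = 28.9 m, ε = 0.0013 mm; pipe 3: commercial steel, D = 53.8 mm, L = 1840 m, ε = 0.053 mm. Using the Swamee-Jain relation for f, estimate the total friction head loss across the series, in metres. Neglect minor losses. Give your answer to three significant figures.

Pipe 1: V = 2.562 m/s, Re = 6.60×10^4, ε/D = 0.00295, f = 0.02825, h_1 = f(L/D)V²/2g = 267.1 m
Pipe 2: V = 0.02830 m/s, Re = 6940, ε/D = 2.37×10^-6, f = 0.03434, h_2 = f(L/D)V²/2g = 7.382×10^-5 m
Pipe 3: V = 2.947 m/s, Re = 7.08×10^4, ε/D = 9.85×10^-4, f = 0.02311, h_3 = f(L/D)V²/2g = 349.9 m
Series → Q common, losses add: H = Σh = 617.0 m

H ≈ 617 m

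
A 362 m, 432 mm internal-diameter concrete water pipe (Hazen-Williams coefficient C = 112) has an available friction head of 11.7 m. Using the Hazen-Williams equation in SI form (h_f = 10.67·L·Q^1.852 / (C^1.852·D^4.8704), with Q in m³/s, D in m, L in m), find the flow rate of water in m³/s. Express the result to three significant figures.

Q ≈ 0.538 m³/s

Rearranging: Q = [h_f·C^1.852·D^4.8704 / (10.67·L)]^(1/1.852)
Q = [11.7·112^1.852·0.432^4.8704 / (10.67·362)]^0.540 = 0.5378 m³/s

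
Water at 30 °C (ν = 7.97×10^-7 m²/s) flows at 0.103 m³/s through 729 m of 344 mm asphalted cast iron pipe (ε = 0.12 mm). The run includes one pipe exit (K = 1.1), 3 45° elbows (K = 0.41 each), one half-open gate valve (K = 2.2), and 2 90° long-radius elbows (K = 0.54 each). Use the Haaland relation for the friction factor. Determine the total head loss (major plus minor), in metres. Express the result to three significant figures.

V = 4Q/(πD²) = 1.108 m/s; V²/2g = 0.06260 m
Re = 4.78×10^5, ε/D = 3.49×10^-4 → f = 0.01658 (Haaland)
Major: h_f = f(L/D)·V²/2g = 0.01658·2119·0.06260 = 2.199 m
Minor: ΣK = 5.61; h_m = ΣK·V²/2g = 0.3512 m
Total H_L = 2.199 + 0.3512 = 2.550 m

H_L ≈ 2.55 m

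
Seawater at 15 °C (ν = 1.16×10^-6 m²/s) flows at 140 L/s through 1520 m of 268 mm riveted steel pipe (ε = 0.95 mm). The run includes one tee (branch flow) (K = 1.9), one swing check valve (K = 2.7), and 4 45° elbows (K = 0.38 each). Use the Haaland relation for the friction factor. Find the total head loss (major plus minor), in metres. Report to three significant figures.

V = 4Q/(πD²) = 2.482 m/s; V²/2g = 0.3139 m
Re = 5.73×10^5, ε/D = 0.00354 → f = 0.02768 (Haaland)
Major: h_f = f(L/D)·V²/2g = 0.02768·5672·0.3139 = 49.29 m
Minor: ΣK = 6.12; h_m = ΣK·V²/2g = 1.921 m
Total H_L = 49.29 + 1.921 = 51.21 m

H_L ≈ 51.2 m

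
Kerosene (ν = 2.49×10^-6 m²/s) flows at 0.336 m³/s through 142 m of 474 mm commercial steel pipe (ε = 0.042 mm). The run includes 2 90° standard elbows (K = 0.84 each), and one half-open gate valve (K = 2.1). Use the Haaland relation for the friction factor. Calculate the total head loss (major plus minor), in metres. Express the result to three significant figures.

H_L ≈ 1.51 m

V = 4Q/(πD²) = 1.904 m/s; V²/2g = 0.1848 m
Re = 3.62×10^5, ε/D = 8.86×10^-5 → f = 0.01473 (Haaland)
Major: h_f = f(L/D)·V²/2g = 0.01473·299.6·0.1848 = 0.8155 m
Minor: ΣK = 3.78; h_m = ΣK·V²/2g = 0.6985 m
Total H_L = 0.8155 + 0.6985 = 1.514 m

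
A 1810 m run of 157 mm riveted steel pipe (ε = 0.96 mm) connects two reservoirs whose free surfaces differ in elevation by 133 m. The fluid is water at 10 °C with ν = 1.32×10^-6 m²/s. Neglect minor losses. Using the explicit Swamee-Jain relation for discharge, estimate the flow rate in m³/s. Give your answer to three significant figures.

Swamee-Jain (Type II): Q = -0.965·√(gD⁵h_f/L)·ln[ε/(3.7D) + √(3.17ν²L/(gD³h_f))]
√(gD⁵h_f/L) = √(9.81·0.157⁵·133/1810) = 0.008292
ε/(3.7D) = 0.00165; √(3.17ν²L/(gD³h_f)) = 4.45×10^-5
Q = -0.965·0.008292·ln(0.001697) = 0.05104 m³/s
Check: V = 2.64 m/s, Re = 3.14×10^5, f = 0.03270, h_f = 134 m ≈ 133 m ✓

Q ≈ 0.0510 m³/s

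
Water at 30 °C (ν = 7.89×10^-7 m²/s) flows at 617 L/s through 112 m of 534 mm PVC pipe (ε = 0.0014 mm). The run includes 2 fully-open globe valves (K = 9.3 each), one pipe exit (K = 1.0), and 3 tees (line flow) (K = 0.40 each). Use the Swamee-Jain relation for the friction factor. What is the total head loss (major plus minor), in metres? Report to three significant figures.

H_L ≈ 8.90 m

V = 4Q/(πD²) = 2.755 m/s; V²/2g = 0.3868 m
Re = 1.86×10^6, ε/D = 2.62×10^-6 → f = 0.01058 (Swamee-Jain)
Major: h_f = f(L/D)·V²/2g = 0.01058·209.7·0.3868 = 0.8582 m
Minor: ΣK = 20.8; h_m = ΣK·V²/2g = 8.046 m
Total H_L = 0.8582 + 8.046 = 8.904 m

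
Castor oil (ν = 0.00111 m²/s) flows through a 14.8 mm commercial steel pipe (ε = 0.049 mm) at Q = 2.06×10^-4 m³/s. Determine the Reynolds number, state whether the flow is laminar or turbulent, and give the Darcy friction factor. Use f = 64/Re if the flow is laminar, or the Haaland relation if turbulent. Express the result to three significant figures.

Re ≈ 16.0; laminar; f = 64/Re ≈ 4.01

V = 4Q/(πD²) = 1.197 m/s
Re = VD/ν = 1.197·0.0148/0.00111 = 16.0
Re < 2300 → laminar → f = 64/Re = 4.009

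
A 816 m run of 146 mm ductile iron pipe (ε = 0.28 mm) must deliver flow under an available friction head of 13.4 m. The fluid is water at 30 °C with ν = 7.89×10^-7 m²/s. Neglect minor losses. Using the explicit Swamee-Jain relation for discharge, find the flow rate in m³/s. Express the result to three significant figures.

Swamee-Jain (Type II): Q = -0.965·√(gD⁵h_f/L)·ln[ε/(3.7D) + √(3.17ν²L/(gD³h_f))]
√(gD⁵h_f/L) = √(9.81·0.146⁵·13.4/816) = 0.003269
ε/(3.7D) = 5.18×10^-4; √(3.17ν²L/(gD³h_f)) = 6.27×10^-5
Q = -0.965·0.003269·ln(5.811×10^-4) = 0.02350 m³/s
Check: V = 1.40 m/s, Re = 2.60×10^5, f = 0.02403, h_f = 13.5 m ≈ 13.4 m ✓

Q ≈ 0.0235 m³/s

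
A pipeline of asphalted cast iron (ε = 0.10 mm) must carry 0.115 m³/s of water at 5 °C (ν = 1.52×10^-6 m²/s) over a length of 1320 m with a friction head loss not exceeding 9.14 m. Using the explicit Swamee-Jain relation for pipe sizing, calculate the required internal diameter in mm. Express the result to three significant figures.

Swamee-Jain (Type III): D = 0.66·[ε^1.25·(LQ²/(gh_f))^4.75 + ν·Q^9.4·(L/(gh_f))^5.2]^0.04
LQ²/(gh_f) = 0.1947; L/(gh_f) = 14.72
Term 1 = ε^1.25·(…)^4.75 = 4.21×10^-9; Term 2 = ν·Q^9.4·(…)^5.2 = 2.67×10^-9
D = 0.66·(4.21×10^-9 + 2.67×10^-9)^0.04 = 0.3112 m = 311 mm
Check: V = 1.51 m/s, Re = 3.10×10^5, f = 0.01716, h_f = 8.48 m ≈ 9.14 m ✓

D ≈ 311 mm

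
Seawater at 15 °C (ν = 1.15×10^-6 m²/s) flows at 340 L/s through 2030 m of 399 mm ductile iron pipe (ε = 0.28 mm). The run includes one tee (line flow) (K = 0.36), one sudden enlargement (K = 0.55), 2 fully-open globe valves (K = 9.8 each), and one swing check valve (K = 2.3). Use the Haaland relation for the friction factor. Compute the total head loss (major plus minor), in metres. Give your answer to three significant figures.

H_L ≈ 44.0 m

V = 4Q/(πD²) = 2.719 m/s; V²/2g = 0.3769 m
Re = 9.43×10^5, ε/D = 7.02×10^-4 → f = 0.01845 (Haaland)
Major: h_f = f(L/D)·V²/2g = 0.01845·5088·0.3769 = 35.37 m
Minor: ΣK = 22.8; h_m = ΣK·V²/2g = 8.596 m
Total H_L = 35.37 + 8.596 = 43.97 m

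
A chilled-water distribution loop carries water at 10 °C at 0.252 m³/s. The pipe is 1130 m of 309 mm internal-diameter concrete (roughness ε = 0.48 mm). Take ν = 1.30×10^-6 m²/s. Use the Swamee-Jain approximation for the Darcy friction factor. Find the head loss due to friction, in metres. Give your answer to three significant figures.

h_f ≈ 46.9 m

V = 4Q/(πD²) = 4·0.252/(π·0.309²) = 3.360 m/s
Re = VD/ν = 3.360·0.309/1.30×10^-6 = 7.99×10^5 → turbulent
ε/D = 0.48/309 = 0.00155
Swamee-Jain: f = 0.02229
h_f = f(L/D)V²/(2g) = 0.02229·(1130/0.309)·3.360²/(2·9.81) = 46.92 m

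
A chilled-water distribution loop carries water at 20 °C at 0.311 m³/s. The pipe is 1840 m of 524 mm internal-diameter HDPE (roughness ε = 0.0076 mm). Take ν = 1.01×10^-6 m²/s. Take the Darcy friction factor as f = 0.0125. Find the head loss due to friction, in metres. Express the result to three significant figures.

V = 4Q/(πD²) = 4·0.311/(π·0.524²) = 1.442 m/s
h_f = f(L/D)V²/(2g) = 0.01250·(1840/0.524)·1.442²/(2·9.81) = 4.653 m

h_f ≈ 4.65 m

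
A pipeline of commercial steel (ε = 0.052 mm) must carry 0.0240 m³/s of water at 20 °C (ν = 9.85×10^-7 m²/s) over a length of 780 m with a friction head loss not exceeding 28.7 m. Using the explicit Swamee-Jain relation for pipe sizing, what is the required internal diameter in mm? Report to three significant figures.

D ≈ 121 mm

Swamee-Jain (Type III): D = 0.66·[ε^1.25·(LQ²/(gh_f))^4.75 + ν·Q^9.4·(L/(gh_f))^5.2]^0.04
LQ²/(gh_f) = 0.001596; L/(gh_f) = 2.770
Term 1 = ε^1.25·(…)^4.75 = 2.29×10^-19; Term 2 = ν·Q^9.4·(…)^5.2 = 1.17×10^-19
D = 0.66·(2.29×10^-19 + 1.17×10^-19)^0.04 = 0.1205 m = 121 mm
Check: V = 2.10 m/s, Re = 2.57×10^5, f = 0.01814, h_f = 26.5 m ≈ 28.7 m ✓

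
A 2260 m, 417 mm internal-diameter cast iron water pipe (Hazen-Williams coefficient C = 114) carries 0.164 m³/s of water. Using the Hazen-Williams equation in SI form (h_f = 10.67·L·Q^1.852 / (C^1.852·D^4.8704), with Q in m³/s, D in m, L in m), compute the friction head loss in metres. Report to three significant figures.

h_f ≈ 9.31 m

h_f = 10.67·2260·0.164^1.852 / (114^1.852·0.417^4.8704) = 9.308 m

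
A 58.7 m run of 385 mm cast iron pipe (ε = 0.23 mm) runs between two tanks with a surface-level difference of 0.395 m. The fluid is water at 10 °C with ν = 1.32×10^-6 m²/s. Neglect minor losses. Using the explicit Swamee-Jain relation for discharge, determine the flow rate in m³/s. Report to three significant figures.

Q ≈ 0.194 m³/s

Swamee-Jain (Type II): Q = -0.965·√(gD⁵h_f/L)·ln[ε/(3.7D) + √(3.17ν²L/(gD³h_f))]
√(gD⁵h_f/L) = √(9.81·0.385⁵·0.395/58.7) = 0.02363
ε/(3.7D) = 1.61×10^-4; √(3.17ν²L/(gD³h_f)) = 3.83×10^-5
Q = -0.965·0.02363·ln(1.998×10^-4) = 0.1942 m³/s
Check: V = 1.67 m/s, Re = 4.87×10^5, f = 0.01838, h_f = 0.398 m ≈ 0.395 m ✓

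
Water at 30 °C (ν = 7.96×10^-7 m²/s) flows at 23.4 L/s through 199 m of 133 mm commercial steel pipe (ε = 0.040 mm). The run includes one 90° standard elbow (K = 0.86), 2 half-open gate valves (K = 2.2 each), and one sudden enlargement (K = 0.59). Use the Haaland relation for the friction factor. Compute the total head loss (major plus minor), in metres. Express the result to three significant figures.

H_L ≈ 4.50 m

V = 4Q/(πD²) = 1.684 m/s; V²/2g = 0.1446 m
Re = 2.81×10^5, ε/D = 3.01×10^-4 → f = 0.01691 (Haaland)
Major: h_f = f(L/D)·V²/2g = 0.01691·1496·0.1446 = 3.658 m
Minor: ΣK = 5.85; h_m = ΣK·V²/2g = 0.8459 m
Total H_L = 3.658 + 0.8459 = 4.503 m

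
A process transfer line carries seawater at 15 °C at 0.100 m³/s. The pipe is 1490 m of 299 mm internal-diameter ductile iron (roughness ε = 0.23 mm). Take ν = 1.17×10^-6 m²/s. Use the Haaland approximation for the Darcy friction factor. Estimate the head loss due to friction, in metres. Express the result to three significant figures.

h_f ≈ 9.95 m

V = 4Q/(πD²) = 4·0.100/(π·0.299²) = 1.424 m/s
Re = VD/ν = 1.424·0.299/1.17×10^-6 = 3.64×10^5 → turbulent
ε/D = 0.23/299 = 7.69×10^-4
Haaland: f = 0.01932
h_f = f(L/D)V²/(2g) = 0.01932·(1490/0.299)·1.424²/(2·9.81) = 9.954 m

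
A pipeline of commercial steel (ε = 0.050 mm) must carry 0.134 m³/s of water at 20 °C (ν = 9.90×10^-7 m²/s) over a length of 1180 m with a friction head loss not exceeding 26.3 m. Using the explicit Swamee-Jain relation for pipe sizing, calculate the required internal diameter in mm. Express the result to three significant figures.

Swamee-Jain (Type III): D = 0.66·[ε^1.25·(LQ²/(gh_f))^4.75 + ν·Q^9.4·(L/(gh_f))^5.2]^0.04
LQ²/(gh_f) = 0.08212; L/(gh_f) = 4.574
Term 1 = ε^1.25·(…)^4.75 = 2.93×10^-11; Term 2 = ν·Q^9.4·(…)^5.2 = 1.67×10^-11
D = 0.66·(2.93×10^-11 + 1.67×10^-11)^0.04 = 0.2547 m = 255 mm
Check: V = 2.63 m/s, Re = 6.77×10^5, f = 0.01511, h_f = 24.7 m ≈ 26.3 m ✓

D ≈ 255 mm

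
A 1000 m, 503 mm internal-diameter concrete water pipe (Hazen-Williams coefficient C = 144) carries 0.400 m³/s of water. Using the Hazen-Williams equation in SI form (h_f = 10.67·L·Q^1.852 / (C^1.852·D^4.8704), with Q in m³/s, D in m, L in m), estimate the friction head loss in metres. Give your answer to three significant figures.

h_f = 10.67·1000·0.400^1.852 / (144^1.852·0.503^4.8704) = 5.590 m

h_f ≈ 5.59 m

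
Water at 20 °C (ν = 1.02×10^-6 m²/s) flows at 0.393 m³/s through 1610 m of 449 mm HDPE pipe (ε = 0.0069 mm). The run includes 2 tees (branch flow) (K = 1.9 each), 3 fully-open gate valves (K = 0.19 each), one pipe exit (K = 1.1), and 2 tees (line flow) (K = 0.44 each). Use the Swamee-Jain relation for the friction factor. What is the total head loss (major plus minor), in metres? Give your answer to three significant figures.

H_L ≈ 15.3 m

V = 4Q/(πD²) = 2.482 m/s; V²/2g = 0.3140 m
Re = 1.09×10^6, ε/D = 1.54×10^-5 → f = 0.01183 (Swamee-Jain)
Major: h_f = f(L/D)·V²/2g = 0.01183·3586·0.3140 = 13.32 m
Minor: ΣK = 6.35; h_m = ΣK·V²/2g = 1.994 m
Total H_L = 13.32 + 1.994 = 15.31 m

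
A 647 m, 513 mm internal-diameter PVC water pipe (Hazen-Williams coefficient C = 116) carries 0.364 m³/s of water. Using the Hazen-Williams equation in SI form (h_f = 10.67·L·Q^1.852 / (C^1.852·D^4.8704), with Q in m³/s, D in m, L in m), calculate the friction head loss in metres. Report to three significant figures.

h_f ≈ 4.12 m

h_f = 10.67·647·0.364^1.852 / (116^1.852·0.513^4.8704) = 4.118 m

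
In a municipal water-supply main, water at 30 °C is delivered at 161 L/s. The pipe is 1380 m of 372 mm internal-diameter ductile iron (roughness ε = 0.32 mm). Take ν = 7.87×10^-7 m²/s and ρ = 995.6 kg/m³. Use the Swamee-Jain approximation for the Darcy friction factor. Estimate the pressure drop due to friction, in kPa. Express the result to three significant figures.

V = 4Q/(πD²) = 4·0.161/(π·0.372²) = 1.481 m/s
Re = VD/ν = 1.481·0.372/7.87×10^-7 = 7.00×10^5 → turbulent
ε/D = 0.32/372 = 8.60×10^-4
Swamee-Jain: f = 0.01952
h_f = f(L/D)V²/(2g) = 0.01952·(1380/0.372)·1.481²/(2·9.81) = 8.100 m
Δp = ρg·h_f = 995.6·9.81·8.100 = 79.11 kPa

Δp ≈ 79.1 kPa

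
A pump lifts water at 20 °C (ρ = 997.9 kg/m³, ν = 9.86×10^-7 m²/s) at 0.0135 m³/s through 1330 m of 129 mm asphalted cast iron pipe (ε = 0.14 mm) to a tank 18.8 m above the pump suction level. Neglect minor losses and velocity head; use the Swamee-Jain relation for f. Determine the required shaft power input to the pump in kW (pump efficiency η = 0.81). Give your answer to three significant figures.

V = 4Q/(πD²) = 1.033 m/s; Re = 1.35×10^5; ε/D = 0.00109; f = 0.02208
h_f = f(L/D)V²/2g = 12.38 m
Total head H = z + h_f = 18.8 + 12.38 = 31.18 m
P_hyd = ρgQH = 997.9·9.81·0.0135·31.18 = 4.121 kW
P_shaft = P_hyd/η = 4.121/0.81 = 5.087 kW

P_shaft ≈ 5.09 kW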